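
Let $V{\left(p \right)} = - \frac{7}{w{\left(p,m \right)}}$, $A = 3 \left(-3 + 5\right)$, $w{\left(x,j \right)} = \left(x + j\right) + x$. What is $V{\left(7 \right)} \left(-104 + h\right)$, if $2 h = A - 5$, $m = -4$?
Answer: $\frac{1449}{20} \approx 72.45$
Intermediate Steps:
$w{\left(x,j \right)} = j + 2 x$ ($w{\left(x,j \right)} = \left(j + x\right) + x = j + 2 x$)
$A = 6$ ($A = 3 \cdot 2 = 6$)
$V{\left(p \right)} = - \frac{7}{-4 + 2 p}$
$h = \frac{1}{2}$ ($h = \frac{6 - 5}{2} = \frac{1}{2} \cdot 1 = \frac{1}{2} \approx 0.5$)
$V{\left(7 \right)} \left(-104 + h\right) = - \frac{7}{-4 + 2 \cdot 7} \left(-104 + \frac{1}{2}\right) = - \frac{7}{-4 + 14} \left(- \frac{207}{2}\right) = - \frac{7}{10} \left(- \frac{207}{2}\right) = \left(-7\right) \frac{1}{10} \left(- \frac{207}{2}\right) = \left(- \frac{7}{10}\right) \left(- \frac{207}{2}\right) = \frac{1449}{20}$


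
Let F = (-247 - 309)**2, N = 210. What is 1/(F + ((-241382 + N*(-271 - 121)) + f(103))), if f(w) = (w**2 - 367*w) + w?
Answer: -1/41655 ≈ -2.4007e-5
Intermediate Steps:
F = 309136 (F = (-556)**2 = 309136)
f(w) = w**2 - 366*w
1/(F + ((-241382 + N*(-271 - 121)) + f(103))) = 1/(309136 + ((-241382 + 210*(-271 - 121)) + 103*(-366 + 103))) = 1/(309136 + ((-241382 + 210*(-392)) + 103*(-263))) = 1/(309136 + ((-241382 - 82320) - 27089)) = 1/(309136 + (-323702 - 27089)) = 1/(309136 - 350791) = 1/(-41655) = -1/41655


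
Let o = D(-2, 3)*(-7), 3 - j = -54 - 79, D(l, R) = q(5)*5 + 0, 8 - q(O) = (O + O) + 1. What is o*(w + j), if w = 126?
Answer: 27510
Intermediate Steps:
q(O) = 7 - 2*O (q(O) = 8 - ((O + O) + 1) = 8 - (2*O + 1) = 8 - (1 + 2*O) = 8 + (-1 - 2*O) = 7 - 2*O)
D(l, R) = -15 (D(l, R) = (7 - 2*5)*5 + 0 = (7 - 10)*5 + 0 = -3*5 + 0 = -15 + 0 = -15)
j = 136 (j = 3 - (-54 - 79) = 3 - 1*(-133) = 3 + 133 = 136)
o = 105 (o = -15*(-7) = 105)
o*(w + j) = 105*(126 + 136) = 105*262 = 27510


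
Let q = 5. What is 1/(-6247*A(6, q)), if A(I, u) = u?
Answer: -1/31235 ≈ -3.2015e-5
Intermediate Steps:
1/(-6247*A(6, q)) = 1/(-6247*5) = 1/(-31235) = -1/31235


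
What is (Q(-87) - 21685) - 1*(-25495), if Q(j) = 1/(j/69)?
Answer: 110467/29 ≈ 3809.2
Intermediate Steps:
Q(j) = 69/j (Q(j) = 1/(j*(1/69)) = 1/(j/69) = 69/j)
(Q(-87) - 21685) - 1*(-25495) = (69/(-87) - 21685) - 1*(-25495) = (69*(-1/87) - 21685) + 25495 = (-23/29 - 21685) + 25495 = -628888/29 + 25495 = 110467/29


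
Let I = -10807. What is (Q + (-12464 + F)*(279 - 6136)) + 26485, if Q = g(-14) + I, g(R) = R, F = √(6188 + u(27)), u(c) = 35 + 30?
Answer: 73017312 - 76141*√37 ≈ 7.2554e+7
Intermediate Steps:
u(c) = 65
F = 13*√37 (F = √(6188 + 65) = √6253 = 13*√37 ≈ 79.076)
Q = -10821 (Q = -14 - 10807 = -10821)
(Q + (-12464 + F)*(279 - 6136)) + 26485 = (-10821 + (-12464 + 13*√37)*(279 - 6136)) + 26485 = (-10821 + (-12464 + 13*√37)*(-5857)) + 26485 = (-10821 + (73001648 - 76141*√37)) + 26485 = (72990827 - 76141*√37) + 26485 = 73017312 - 76141*√37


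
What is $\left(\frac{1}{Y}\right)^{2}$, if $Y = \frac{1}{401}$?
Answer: $160801$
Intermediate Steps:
$Y = \frac{1}{401} \approx 0.0024938$
$\left(\frac{1}{Y}\right)^{2} = \left(\frac{1}{\frac{1}{401}}\right)^{2} = 401^{2} = 160801$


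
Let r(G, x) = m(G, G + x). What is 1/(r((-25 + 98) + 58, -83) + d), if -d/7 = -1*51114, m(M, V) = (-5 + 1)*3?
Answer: 1/357786 ≈ 2.7950e-6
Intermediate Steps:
m(M, V) = -12 (m(M, V) = -4*3 = -12)
r(G, x) = -12
d = 357798 (d = -(-7)*51114 = -7*(-51114) = 357798)
1/(r((-25 + 98) + 58, -83) + d) = 1/(-12 + 357798) = 1/357786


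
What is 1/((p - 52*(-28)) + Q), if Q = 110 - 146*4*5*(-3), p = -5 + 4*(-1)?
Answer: 1/10317 ≈ 9.6927e-5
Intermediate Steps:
p = -9 (p = -5 - 4 = -9)
Q = 8870 (Q = 110 - 2920*(-3) = 110 - 146*(-60) = 110 + 8760 = 8870)
1/((p - 52*(-28)) + Q) = 1/((-9 - 52*(-28)) + 8870) = 1/((-9 + 1456) + 8870) = 1/(1447 + 8870) = 1/10317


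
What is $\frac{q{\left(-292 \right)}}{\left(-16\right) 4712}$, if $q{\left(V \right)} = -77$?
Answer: $\frac{77}{75392} \approx 0.0010213$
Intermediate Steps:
$\frac{q{\left(-292 \right)}}{\left(-16\right) 4712} = - \frac{77}{\left(-16\right) 4712} = - \frac{77}{-75392} = \left(-77\right) \left(- \frac{1}{75392}\right) = \frac{77}{75392}$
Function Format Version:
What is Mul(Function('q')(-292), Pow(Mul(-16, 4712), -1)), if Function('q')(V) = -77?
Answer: Rational(77, 75392) ≈ 0.0010213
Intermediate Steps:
Mul(Function('q')(-292), Pow(Mul(-16, 4712), -1)) = Mul(-77, Pow(Mul(-16, 4712), -1)) = Mul(-77, Pow(-75392, -1)) = Mul(-77, Rational(-1, 75392)) = Rational(77, 75392)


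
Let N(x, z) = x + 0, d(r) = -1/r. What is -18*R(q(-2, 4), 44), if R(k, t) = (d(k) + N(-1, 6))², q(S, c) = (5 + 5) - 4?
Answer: -49/2 ≈ -24.500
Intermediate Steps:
N(x, z) = x
q(S, c) = 6 (q(S, c) = 10 - 4 = 6)
R(k, t) = (-1 - 1/k)² (R(k, t) = (-1/k - 1)² = (-1 - 1/k)²)
-18*R(q(-2, 4), 44) = -18*(1 + 6)²/6² = -7²/2 = -49/2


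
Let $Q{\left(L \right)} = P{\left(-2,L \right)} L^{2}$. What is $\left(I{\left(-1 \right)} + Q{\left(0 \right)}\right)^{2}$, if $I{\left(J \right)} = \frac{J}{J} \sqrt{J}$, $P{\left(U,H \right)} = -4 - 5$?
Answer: $-1$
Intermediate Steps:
$P{\left(U,H \right)} = -9$
$Q{\left(L \right)} = - 9 L^{2}$
$I{\left(J \right)} = \sqrt{J}$ ($I{\left(J \right)} = 1 \sqrt{J} = \sqrt{J}$)
$\left(I{\left(-1 \right)} + Q{\left(0 \right)}\right)^{2} = \left(\sqrt{-1} - 9 \cdot 0^{2}\right)^{2} = \left(i - 0\right)^{2} = \left(i + 0\right)^{2} = i^{2} = -1$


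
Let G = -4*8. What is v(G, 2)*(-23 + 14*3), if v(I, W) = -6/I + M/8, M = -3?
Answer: -57/16 ≈ -3.5625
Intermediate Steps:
G = -32
v(I, W) = -3/8 - 6/I (v(I, W) = -6/I - 3/8 = -3/8 - 6/I)
v(G, 2)*(-23 + 14*3) = (-3/8 - 6/(-32))*(-23 + 14*3) = (-3/8 - 6*(-1/32))*(-23 + 42) = (-3/8 + 3/16)*19 = -3/16*19 = -57/16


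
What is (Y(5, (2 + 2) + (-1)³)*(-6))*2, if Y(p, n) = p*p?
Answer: -300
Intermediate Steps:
Y(p, n) = p²
(Y(5, (2 + 2) + (-1)³)*(-6))*2 = (5²*(-6))*2 = (25*(-6))*2 = -150*2 = -300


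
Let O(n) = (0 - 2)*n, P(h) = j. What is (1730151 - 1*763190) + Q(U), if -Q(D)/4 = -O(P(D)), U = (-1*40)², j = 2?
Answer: 966945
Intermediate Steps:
U = 1600 (U = (-40)² = 1600)
P(h) = 2
O(n) = -2*n
Q(D) = -16 (Q(D) = -(-4)*(-2*2) = -(-4)*(-4) = -4*4 = -16)
(1730151 - 1*763190) + Q(U) = (1730151 - 1*763190) - 16 = (1730151 - 763190) - 16 = 966961 - 16 = 966945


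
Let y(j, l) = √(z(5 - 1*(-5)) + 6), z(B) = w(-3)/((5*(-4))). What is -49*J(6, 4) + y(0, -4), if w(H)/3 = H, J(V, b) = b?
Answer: -196 + √645/10 ≈ -193.46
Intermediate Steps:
w(H) = 3*H
z(B) = 9/20 (z(B) = (3*(-3))/((5*(-4))) = -9/(-20) = -9*(-1/20) = 9/20)
y(j, l) = √645/10 (y(j, l) = √(9/20 + 6) = √(129/20) = √645/10)
-49*J(6, 4) + y(0, -4) = -49*4 + √645/10 = -196 + √645/10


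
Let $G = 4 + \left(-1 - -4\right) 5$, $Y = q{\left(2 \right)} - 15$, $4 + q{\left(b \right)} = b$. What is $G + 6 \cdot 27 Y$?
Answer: $-2735$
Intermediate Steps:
$q{\left(b \right)} = -4 + b$
$Y = -17$ ($Y = \left(-4 + 2\right) - 15 = -2 - 15 = -17$)
$G = 19$ ($G = 4 + \left(-1 + 4\right) 5 = 4 + 3 \cdot 5 = 4 + 15 = 19$)
$G + 6 \cdot 27 Y = 19 + 6 \cdot 27 \left(-17\right) = 19 + 162 \left(-17\right) = 19 - 2754 = -2735$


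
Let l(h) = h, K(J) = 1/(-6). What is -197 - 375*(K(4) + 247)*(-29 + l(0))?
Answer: 5368231/2 ≈ 2.6841e+6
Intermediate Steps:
K(J) = -1/6
-197 - 375*(K(4) + 247)*(-29 + l(0)) = -197 - 375*(-1/6 + 247)*(-29 + 0) = -197 - 185125*(-29)/2 = -197 - 375*(-42949/6) = -197 + 5368625/2 = 5368231/2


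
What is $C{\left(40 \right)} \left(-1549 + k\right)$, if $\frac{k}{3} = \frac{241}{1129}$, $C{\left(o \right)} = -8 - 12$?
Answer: $\frac{34961960}{1129} \approx 30967.0$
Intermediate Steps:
$C{\left(o \right)} = -20$ ($C{\left(o \right)} = -8 - 12 = -20$)
$k = \frac{723}{1129}$ ($k = 3 \cdot \frac{241}{1129} = \frac{723}{1129} \approx 0.64039$)
$C{\left(40 \right)} \left(-1549 + k\right) = - 20 \left(-1549 + \frac{723}{1129}\right) = \left(-20\right) \left(- \frac{1748098}{1129}\right) = \frac{34961960}{1129}$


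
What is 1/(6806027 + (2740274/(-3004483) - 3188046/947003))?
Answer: 2845254414449/19364866193131375083 ≈ 1.4693e-7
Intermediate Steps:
1/(6806027 + (2740274/(-3004483) - 3188046/947003)) = 1/(6806027 + (2740274*(-1/3004483) - 3188046*1/947003)) = 1/(6806027 + (-2740274/3004483 - 3188046/947003)) = 1/(6806027 - 12173477709040/2845254414449) = 1/(19364866193131375083/2845254414449) = 2845254414449/19364866193131375083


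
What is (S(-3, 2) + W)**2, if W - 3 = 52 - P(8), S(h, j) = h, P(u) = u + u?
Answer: 1296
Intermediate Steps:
P(u) = 2*u
W = 39 (W = 3 + (52 - 2*8) = 3 + (52 - 1*16) = 3 + (52 - 16) = 3 + 36 = 39)
(S(-3, 2) + W)**2 = (-3 + 39)**2 = 36**2 = 1296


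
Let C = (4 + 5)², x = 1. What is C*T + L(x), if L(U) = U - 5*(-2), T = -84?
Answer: -6793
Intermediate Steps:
L(U) = 10 + U (L(U) = U + 10 = 10 + U)
C = 81 (C = 9² = 81)
C*T + L(x) = 81*(-84) + (10 + 1) = -6804 + 11 = -6793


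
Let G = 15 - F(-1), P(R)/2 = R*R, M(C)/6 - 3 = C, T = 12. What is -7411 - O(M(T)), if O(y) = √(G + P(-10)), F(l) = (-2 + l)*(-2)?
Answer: -7411 - √209 ≈ -7425.5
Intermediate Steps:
M(C) = 18 + 6*C
P(R) = 2*R² (P(R) = 2*(R*R) = 2*R²)
F(l) = 4 - 2*l
G = 9 (G = 15 - (4 - 2*(-1)) = 15 - (4 + 2) = 15 - 1*6 = 15 - 6 = 9)
O(y) = √209 (O(y) = √(9 + 2*(-10)²) = √(9 + 2*100) = √(9 + 200) = √209)
-7411 - O(M(T)) = -7411 - √209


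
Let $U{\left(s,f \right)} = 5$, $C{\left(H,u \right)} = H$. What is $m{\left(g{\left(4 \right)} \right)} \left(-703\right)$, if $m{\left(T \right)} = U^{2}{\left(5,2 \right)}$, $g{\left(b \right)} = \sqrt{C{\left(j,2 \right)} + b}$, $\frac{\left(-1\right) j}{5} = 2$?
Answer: $-17575$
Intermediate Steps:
$j = -10$ ($j = \left(-5\right) 2 = -10$)
$g{\left(b \right)} = \sqrt{-10 + b}$
$m{\left(T \right)} = 25$ ($m{\left(T \right)} = 5^{2} = 25$)
$m{\left(g{\left(4 \right)} \right)} \left(-703\right) = 25 \left(-703\right) = -17575$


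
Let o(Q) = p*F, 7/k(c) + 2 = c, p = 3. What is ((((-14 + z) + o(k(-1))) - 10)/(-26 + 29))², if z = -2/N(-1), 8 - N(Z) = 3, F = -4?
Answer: 33124/225 ≈ 147.22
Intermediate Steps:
N(Z) = 5 (N(Z) = 8 - 1*3 = 8 - 3 = 5)
k(c) = 7/(-2 + c)
o(Q) = -12 (o(Q) = 3*(-4) = -12)
z = -⅖ (z = -2/5 = -2*⅕ = -⅖ ≈ -0.40000)
((((-14 + z) + o(k(-1))) - 10)/(-26 + 29))² = ((((-14 - ⅖) - 12) - 10)/(-26 + 29))² = (((-72/5 - 12) - 10)/3)² = ((-132/5 - 10)*(⅓))² = (-182/5*⅓)² = (-182/15)² = 33124/225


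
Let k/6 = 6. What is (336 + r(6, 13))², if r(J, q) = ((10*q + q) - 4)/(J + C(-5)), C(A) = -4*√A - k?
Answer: (-89791801*I + 26721408*√5)/(20*(-41*I + 12*√5)) ≈ 1.1005e+5 + 841.72*I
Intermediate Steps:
k = 36 (k = 6*6 = 36)
C(A) = -36 - 4*√A (C(A) = -4*√A - 1*36 = -4*√A - 36 = -36 - 4*√A)
r(J, q) = (-4 + 11*q)/(-36 + J - 4*I*√5) (r(J, q) = ((10*q + q) - 4)/(J + (-36 - 4*I*√5)) = (11*q - 4)/(J + (-36 - 4*I*√5)) = (-4 + 11*q)/(J + (-36 - 4*I*√5)) = (-4 + 11*q)/(-36 + J - 4*I*√5))
(336 + r(6, 13))² = (336 + (4 - 11*13)/(36 - 1*6 + 4*I*√5))² = (336 + (4 - 143)/(36 - 6 + 4*I*√5))² = (336 - 139/(30 + 4*I*√5))²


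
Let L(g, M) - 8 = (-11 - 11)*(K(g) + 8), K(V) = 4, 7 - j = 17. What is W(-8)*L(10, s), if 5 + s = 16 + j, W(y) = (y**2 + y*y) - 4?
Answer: -31744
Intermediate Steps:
j = -10 (j = 7 - 1*17 = 7 - 17 = -10)
W(y) = -4 + 2*y**2 (W(y) = (y**2 + y**2) - 4 = 2*y**2 - 4 = -4 + 2*y**2)
s = 1 (s = -5 + (16 - 10) = -5 + 6 = 1)
L(g, M) = -256 (L(g, M) = 8 + (-11 - 11)*(4 + 8) = 8 - 22*12 = 8 - 264 = -256)
W(-8)*L(10, s) = (-4 + 2*(-8)**2)*(-256) = (-4 + 2*64)*(-256) = (-4 + 128)*(-256) = 124*(-256) = -31744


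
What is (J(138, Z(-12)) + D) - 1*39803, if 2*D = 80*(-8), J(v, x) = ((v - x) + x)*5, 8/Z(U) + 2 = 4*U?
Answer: -39433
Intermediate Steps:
Z(U) = 8/(-2 + 4*U)
J(v, x) = 5*v (J(v, x) = v*5 = 5*v)
D = -320 (D = (80*(-8))/2 = (1/2)*(-640) = -320)
(J(138, Z(-12)) + D) - 1*39803 = (5*138 - 320) - 1*39803 = (690 - 320) - 39803 = 370 - 39803 = -39433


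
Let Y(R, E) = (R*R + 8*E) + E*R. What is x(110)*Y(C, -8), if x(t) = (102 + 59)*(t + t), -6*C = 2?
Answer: -19516420/9 ≈ -2.1685e+6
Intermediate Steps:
C = -⅓ (C = -⅙*2 = -⅓ ≈ -0.33333)
Y(R, E) = R² + 8*E + E*R (Y(R, E) = (R² + 8*E) + E*R = R² + 8*E + E*R)
x(t) = 322*t (x(t) = 161*(2*t) = 322*t)
x(110)*Y(C, -8) = (322*110)*((-⅓)² + 8*(-8) - 8*(-⅓)) = 35420*(⅑ - 64 + 8/3) = 35420*(-551/9) = -19516420/9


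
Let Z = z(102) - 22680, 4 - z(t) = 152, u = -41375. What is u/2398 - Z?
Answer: 54700169/2398 ≈ 22811.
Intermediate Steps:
z(t) = -148 (z(t) = 4 - 1*152 = 4 - 152 = -148)
Z = -22828 (Z = -148 - 22680 = -22828)
u/2398 - Z = -41375/2398 - 1*(-22828) = -41375*1/2398 + 22828 = -41375/2398 + 22828 = 54700169/2398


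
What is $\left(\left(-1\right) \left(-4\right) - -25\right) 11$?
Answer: $319$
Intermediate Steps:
$\left(\left(-1\right) \left(-4\right) - -25\right) 11 = \left(4 + 25\right) 11 = 29 \cdot 11 = 319$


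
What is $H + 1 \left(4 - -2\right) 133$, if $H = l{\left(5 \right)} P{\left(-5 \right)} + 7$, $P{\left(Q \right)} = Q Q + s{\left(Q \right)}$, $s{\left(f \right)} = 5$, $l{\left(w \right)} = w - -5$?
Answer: $1105$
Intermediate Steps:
$l{\left(w \right)} = 5 + w$ ($l{\left(w \right)} = w + 5 = 5 + w$)
$P{\left(Q \right)} = 5 + Q^{2}$ ($P{\left(Q \right)} = Q Q + 5 = Q^{2} + 5 = 5 + Q^{2}$)
$H = 307$ ($H = \left(5 + 5\right) \left(5 + \left(-5\right)^{2}\right) + 7 = 10 \left(5 + 25\right) + 7 = 10 \cdot 30 + 7 = 300 + 7 = 307$)
$H + 1 \left(4 - -2\right) 133 = 307 + 1 \left(4 - -2\right) 133 = 307 + 1 \left(4 + 2\right) 133 = 307 + 1 \cdot 6 \cdot 133 = 307 + 6 \cdot 133 = 307 + 798 = 1105$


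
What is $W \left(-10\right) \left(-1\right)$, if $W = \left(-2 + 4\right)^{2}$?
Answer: $40$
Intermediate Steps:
$W = 4$ ($W = 2^{2} = 4$)
$W \left(-10\right) \left(-1\right) = 4 \left(-10\right) \left(-1\right) = \left(-40\right) \left(-1\right) = 40$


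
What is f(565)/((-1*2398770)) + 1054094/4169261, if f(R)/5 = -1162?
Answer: 255275247079/1000109820897 ≈ 0.25525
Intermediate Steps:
f(R) = -5810 (f(R) = 5*(-1162) = -5810)
f(565)/((-1*2398770)) + 1054094/4169261 = -5810/((-1*2398770)) + 1054094/4169261 = -5810/(-2398770) + 1054094*(1/4169261) = -5810*(-1/2398770) + 1054094/4169261 = 581/239877 + 1054094/4169261 = 255275247079/1000109820897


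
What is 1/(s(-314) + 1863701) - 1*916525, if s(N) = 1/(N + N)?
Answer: -1072704734150547/1170404227 ≈ -9.1653e+5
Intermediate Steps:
s(N) = 1/(2*N)
1/(s(-314) + 1863701) - 1*916525 = 1/((½)/(-314) + 1863701) - 1*916525 = 1/((½)*(-1/314) + 1863701) - 916525 = 1/(-1/628 + 1863701) - 916525 = 1/(1170404227/628) - 916525 = 628/1170404227 - 916525 = -1072704734150547/1170404227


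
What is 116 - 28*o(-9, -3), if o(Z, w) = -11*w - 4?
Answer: -696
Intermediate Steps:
o(Z, w) = -4 - 11*w
116 - 28*o(-9, -3) = 116 - 28*(-4 - 11*(-3)) = 116 - 28*(-4 + 33) = 116 - 28*29 = 116 - 812 = -696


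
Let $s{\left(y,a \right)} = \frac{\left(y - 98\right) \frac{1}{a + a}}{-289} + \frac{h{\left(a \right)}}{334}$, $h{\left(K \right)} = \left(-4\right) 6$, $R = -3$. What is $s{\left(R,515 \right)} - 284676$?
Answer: $- \frac{14151500876813}{49710890} \approx -2.8468 \cdot 10^{5}$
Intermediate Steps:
$h{\left(K \right)} = -24$
$s{\left(y,a \right)} = - \frac{12}{167} - \frac{-98 + y}{578 a}$ ($s{\left(y,a \right)} = \frac{\left(y - 98\right) \frac{1}{a + a}}{-289} - \frac{24}{334} = \frac{-98 + y}{2 a} \left(- \frac{1}{289}\right) - \frac{12}{167} = - \frac{-98 + y}{578 a} - \frac{12}{167} = - \frac{12}{167} - \frac{-98 + y}{578 a}$)
$s{\left(R,515 \right)} - 284676 = \frac{16366 - 3572040 - -501}{96526 \cdot 515} - 284676 = \frac{1}{96526} \cdot \frac{1}{515} \left(16366 - 3572040 + 501\right) - 284676 = \frac{1}{96526} \cdot \frac{1}{515} \left(-3555173\right) - 284676 = - \frac{3555173}{49710890} - 284676 = - \frac{14151500876813}{49710890}$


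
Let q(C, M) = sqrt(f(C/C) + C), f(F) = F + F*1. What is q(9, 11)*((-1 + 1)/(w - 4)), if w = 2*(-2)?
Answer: 0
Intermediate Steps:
w = -4
f(F) = 2*F (f(F) = F + F = 2*F)
q(C, M) = sqrt(2 + C) (q(C, M) = sqrt(2*(C/C) + C) = sqrt(2*1 + C) = sqrt(2 + C))
q(9, 11)*((-1 + 1)/(w - 4)) = sqrt(2 + 9)*((-1 + 1)/(-4 - 4)) = sqrt(11)*(0/(-8)) = sqrt(11)*(0*(-1/8)) = sqrt(11)*0 = 0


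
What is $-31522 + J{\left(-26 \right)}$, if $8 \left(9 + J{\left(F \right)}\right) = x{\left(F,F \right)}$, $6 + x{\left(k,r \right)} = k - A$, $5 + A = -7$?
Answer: $- \frac{63067}{2} \approx -31534.0$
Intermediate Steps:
$A = -12$ ($A = -5 - 7 = -12$)
$x{\left(k,r \right)} = 6 + k$ ($x{\left(k,r \right)} = -6 + \left(k - -12\right) = -6 + \left(k + 12\right) = -6 + \left(12 + k\right) = 6 + k$)
$J{\left(F \right)} = - \frac{33}{4} + \frac{F}{8}$ ($J{\left(F \right)} = -9 + \frac{6 + F}{8} = -9 + \left(\frac{3}{4} + \frac{F}{8}\right) = - \frac{33}{4} + \frac{F}{8}$)
$-31522 + J{\left(-26 \right)} = -31522 + \left(- \frac{33}{4} + \frac{1}{8} \left(-26\right)\right) = -31522 - \frac{23}{2} = - \frac{63067}{2}$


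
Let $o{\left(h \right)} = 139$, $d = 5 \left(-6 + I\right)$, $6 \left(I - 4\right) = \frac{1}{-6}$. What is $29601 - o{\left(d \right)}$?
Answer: $29462$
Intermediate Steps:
$I = \frac{143}{36}$ ($I = 4 + \frac{1}{6 \left(-6\right)} = 4 + \frac{1}{6} \left(- \frac{1}{6}\right) = 4 - \frac{1}{36} = \frac{143}{36} \approx 3.9722$)
$d = - \frac{365}{36}$ ($d = 5 \left(-6 + \frac{143}{36}\right) = 5 \left(- \frac{73}{36}\right) = - \frac{365}{36} \approx -10.139$)
$29601 - o{\left(d \right)} = 29601 - 139 = 29462$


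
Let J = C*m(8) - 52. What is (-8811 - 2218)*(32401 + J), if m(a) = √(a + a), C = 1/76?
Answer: -6778776328/19 ≈ -3.5678e+8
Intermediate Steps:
C = 1/76 ≈ 0.013158
m(a) = √2*√a (m(a) = √(2*a) = √2*√a)
J = -987/19 (J = (√2*√8)/76 - 52 = (√2*(2*√2))/76 - 52 = (1/76)*4 - 52 = 1/19 - 52 = -987/19 ≈ -51.947)
(-8811 - 2218)*(32401 + J) = (-8811 - 2218)*(32401 - 987/19) = -11029*614632/19 = -6778776328/19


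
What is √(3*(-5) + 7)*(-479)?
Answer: -958*I*√2 ≈ -1354.8*I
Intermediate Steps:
√(3*(-5) + 7)*(-479) = √(-15 + 7)*(-479) = √(-8)*(-479) = (2*I*√2)*(-479) = -958*I*√2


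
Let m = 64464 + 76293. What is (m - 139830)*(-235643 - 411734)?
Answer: -600118479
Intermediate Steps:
m = 140757
(m - 139830)*(-235643 - 411734) = (140757 - 139830)*(-235643 - 411734) = 927*(-647377) = -600118479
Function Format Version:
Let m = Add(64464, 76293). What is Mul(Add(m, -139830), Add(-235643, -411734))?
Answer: -600118479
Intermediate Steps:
m = 140757
Mul(Add(m, -139830), Add(-235643, -411734)) = Mul(Add(140757, -139830), Add(-235643, -411734)) = Mul(927, -647377) = -600118479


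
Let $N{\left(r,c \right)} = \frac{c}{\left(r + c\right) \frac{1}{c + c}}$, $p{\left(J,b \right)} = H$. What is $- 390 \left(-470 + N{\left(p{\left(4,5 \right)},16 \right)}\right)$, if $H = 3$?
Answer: $\frac{3283020}{19} \approx 1.7279 \cdot 10^{5}$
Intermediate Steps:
$p{\left(J,b \right)} = 3$
$N{\left(r,c \right)} = \frac{2 c^{2}}{c + r}$ ($N{\left(r,c \right)} = \frac{c}{\left(c + r\right) \frac{1}{2 c}} = \frac{c}{\frac{1}{2} \frac{1}{c} \left(c + r\right)} = c \frac{2 c}{c + r} = \frac{2 c^{2}}{c + r}$)
$- 390 \left(-470 + N{\left(p{\left(4,5 \right)},16 \right)}\right) = - 390 \left(-470 + \frac{2 \cdot 16^{2}}{16 + 3}\right) = - 390 \left(-470 + 2 \cdot 256 \cdot \frac{1}{19}\right) = - 390 \left(-470 + \frac{512}{19}\right) = \left(-390\right) \left(- \frac{8418}{19}\right) = \frac{3283020}{19}$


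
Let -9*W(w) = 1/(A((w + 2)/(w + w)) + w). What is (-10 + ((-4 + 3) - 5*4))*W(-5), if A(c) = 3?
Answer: -31/18 ≈ -1.7222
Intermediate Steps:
W(w) = -1/(9*(3 + w))
(-10 + ((-4 + 3) - 5*4))*W(-5) = (-10 + ((-4 + 3) - 5*4))*(-1/(27 + 9*(-5))) = (-10 + (-1 - 20))*(-1/(27 - 45)) = (-10 - 21)*(-1/(-18)) = -(-31)*(-1)/18 = -31*1/18 = -31/18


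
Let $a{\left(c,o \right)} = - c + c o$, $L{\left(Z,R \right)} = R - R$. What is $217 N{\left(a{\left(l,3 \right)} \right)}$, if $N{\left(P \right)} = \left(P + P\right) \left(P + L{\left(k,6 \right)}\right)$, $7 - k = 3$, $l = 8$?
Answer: $111104$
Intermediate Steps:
$k = 4$ ($k = 7 - 3 = 4$)
$L{\left(Z,R \right)} = 0$
$N{\left(P \right)} = 2 P^{2}$ ($N{\left(P \right)} = \left(P + P\right) \left(P + 0\right) = 2 P P = 2 P^{2}$)
$217 N{\left(a{\left(l,3 \right)} \right)} = 217 \cdot 2 \left(8 \left(-1 + 3\right)\right)^{2} = 217 \cdot 2 \left(8 \cdot 2\right)^{2} = 217 \cdot 2 \cdot 16^{2} = 217 \cdot 2 \cdot 256 = 217 \cdot 512 = 111104$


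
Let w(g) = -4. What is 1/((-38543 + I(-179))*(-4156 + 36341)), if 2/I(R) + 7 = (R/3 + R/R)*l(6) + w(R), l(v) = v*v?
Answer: -2123/2633595268335 ≈ -8.0612e-10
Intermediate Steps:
l(v) = v²
I(R) = 2/(25 + 12*R) (I(R) = 2/(-7 + ((R/3 + R/R)*6² - 4)) = 2/(-7 + ((R*(⅓) + 1)*36 - 4)) = 2/(-7 + ((R/3 + 1)*36 - 4)) = 2/(-7 + ((1 + R/3)*36 - 4)) = 2/(-7 + ((36 + 12*R) - 4)) = 2/(-7 + (32 + 12*R)) = 2/(25 + 12*R))
1/((-38543 + I(-179))*(-4156 + 36341)) = 1/((-38543 + 2/(25 + 12*(-179)))*(-4156 + 36341)) = 1/((-38543 + 2/(25 - 2148))*32185) = 1/((-38543 + 2/(-2123))*32185) = 1/((-38543 + 2*(-1/2123))*32185) = 1/((-38543 - 2/2123)*32185) = 1/(-81826791/2123*32185) = 1/(-2633595268335/2123) = -2123/2633595268335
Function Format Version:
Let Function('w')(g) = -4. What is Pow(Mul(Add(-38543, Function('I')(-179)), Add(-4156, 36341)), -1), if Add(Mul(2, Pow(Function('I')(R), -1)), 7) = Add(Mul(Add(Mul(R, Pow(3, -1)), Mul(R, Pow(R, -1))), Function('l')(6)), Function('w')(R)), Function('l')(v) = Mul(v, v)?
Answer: Rational(-2123, 2633595268335) ≈ -8.0612e-10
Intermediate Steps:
Function('l')(v) = Pow(v, 2)
Function('I')(R) = Mul(2, Pow(Add(25, Mul(12, R)), -1)) (Function('I')(R) = Mul(2, Pow(Add(-7, Add(Mul(Add(Mul(R, Pow(3, -1)), Mul(R, Pow(R, -1))), Pow(6, 2)), -4)), -1)) = Mul(2, Pow(Add(-7, Add(Mul(Add(Mul(R, Rational(1, 3)), 1), 36), -4)), -1)) = Mul(2, Pow(Add(-7, Add(Mul(Add(Mul(Rational(1, 3), R), 1), 36), -4)), -1)) = Mul(2, Pow(Add(-7, Add(Mul(Add(1, Mul(Rational(1, 3), R)), 36), -4)), -1)) = Mul(2, Pow(Add(-7, Add(Add(36, Mul(12, R)), -4)), -1)) = Mul(2, Pow(Add(-7, Add(32, Mul(12, R))), -1)) = Mul(2, Pow(Add(25, Mul(12, R)), -1)))
Pow(Mul(Add(-38543, Function('I')(-179)), Add(-4156, 36341)), -1) = Pow(Mul(Add(-38543, Mul(2, Pow(Add(25, Mul(12, -179)), -1))), Add(-4156, 36341)), -1) = Pow(Mul(Add(-38543, Mul(2, Pow(Add(25, -2148), -1))), 32185), -1) = Pow(Mul(Add(-38543, Mul(2, Pow(-2123, -1))), 32185), -1) = Pow(Mul(Add(-38543, Mul(2, Rational(-1, 2123))), 32185), -1) = Pow(Mul(Add(-38543, Rational(-2, 2123)), 32185), -1) = Pow(Mul(Rational(-81826791, 2123), 32185), -1) = Pow(Rational(-2633595268335, 2123), -1) = Rational(-2123, 2633595268335)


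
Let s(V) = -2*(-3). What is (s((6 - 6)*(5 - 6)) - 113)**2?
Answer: 11449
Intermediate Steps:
s(V) = 6
(s((6 - 6)*(5 - 6)) - 113)**2 = (6 - 113)**2 = (-107)**2 = 11449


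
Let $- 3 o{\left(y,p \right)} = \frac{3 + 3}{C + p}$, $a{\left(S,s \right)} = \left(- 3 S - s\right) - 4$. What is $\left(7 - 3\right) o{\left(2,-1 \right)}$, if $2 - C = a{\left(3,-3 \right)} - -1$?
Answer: $- \frac{4}{5} \approx -0.8$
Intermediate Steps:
$a{\left(S,s \right)} = -4 - s - 3 S$ ($a{\left(S,s \right)} = \left(- s - 3 S\right) - 4 = -4 - s - 3 S$)
$C = 11$ ($C = 2 - \left(\left(-4 - -3 - 9\right) - -1\right) = 2 - \left(\left(-4 + 3 - 9\right) + 1\right) = 2 - \left(-10 + 1\right) = 2 - -9 = 2 + 9 = 11$)
$o{\left(y,p \right)} = - \frac{2}{11 + p}$ ($o{\left(y,p \right)} = - \frac{\left(3 + 3\right) \frac{1}{11 + p}}{3} = - \frac{6 \frac{1}{11 + p}}{3} = - \frac{2}{11 + p}$)
$\left(7 - 3\right) o{\left(2,-1 \right)} = \left(7 - 3\right) \left(- \frac{2}{11 - 1}\right) = 4 \left(- \frac{2}{10}\right) = 4 \left(\left(-2\right) \frac{1}{10}\right) = 4 \left(- \frac{1}{5}\right) = - \frac{4}{5}$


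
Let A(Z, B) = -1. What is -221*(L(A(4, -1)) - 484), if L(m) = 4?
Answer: 106080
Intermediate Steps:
-221*(L(A(4, -1)) - 484) = -221*(4 - 484) = -221*(-480) = 106080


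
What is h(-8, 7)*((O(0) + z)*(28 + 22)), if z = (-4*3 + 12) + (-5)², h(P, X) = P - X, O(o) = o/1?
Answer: -18750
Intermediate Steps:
O(o) = o (O(o) = o*1 = o)
z = 25 (z = (-12 + 12) + 25 = 0 + 25 = 25)
h(-8, 7)*((O(0) + z)*(28 + 22)) = (-8 - 1*7)*((0 + 25)*(28 + 22)) = (-8 - 7)*(25*50) = -15*1250 = -18750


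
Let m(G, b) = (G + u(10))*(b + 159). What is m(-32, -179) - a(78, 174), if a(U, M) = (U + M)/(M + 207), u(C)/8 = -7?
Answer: 223436/127 ≈ 1759.3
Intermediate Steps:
u(C) = -56 (u(C) = 8*(-7) = -56)
a(U, M) = (M + U)/(207 + M)
m(G, b) = (-56 + G)*(159 + b) (m(G, b) = (G - 56)*(b + 159) = (-56 + G)*(159 + b))
m(-32, -179) - a(78, 174) = (-8904 - 56*(-179) + 159*(-32) - 32*(-179)) - (174 + 78)/(207 + 174) = (-8904 + 10024 - 5088 + 5728) - 252/381 = 1760 - 252/381 = 1760 - 1*84/127 = 1760 - 84/127 = 223436/127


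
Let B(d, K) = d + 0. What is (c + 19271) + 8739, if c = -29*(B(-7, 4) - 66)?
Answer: 30127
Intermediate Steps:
B(d, K) = d
c = 2117 (c = -29*(-7 - 66) = -29*(-73) = 2117)
(c + 19271) + 8739 = (2117 + 19271) + 8739 = 21388 + 8739 = 30127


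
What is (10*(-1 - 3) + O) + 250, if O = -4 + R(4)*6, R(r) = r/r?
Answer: 212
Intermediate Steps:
R(r) = 1
O = 2 (O = -4 + 1*6 = -4 + 6 = 2)
(10*(-1 - 3) + O) + 250 = (10*(-1 - 3) + 2) + 250 = (10*(-4) + 2) + 250 = (-40 + 2) + 250 = -38 + 250 = 212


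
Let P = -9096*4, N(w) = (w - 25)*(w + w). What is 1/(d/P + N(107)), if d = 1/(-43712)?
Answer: 1590417408/27908644675585 ≈ 5.6987e-5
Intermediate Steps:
N(w) = 2*w*(-25 + w) (N(w) = (-25 + w)*(2*w) = 2*w*(-25 + w))
P = -36384
d = -1/43712 ≈ -2.2877e-5
1/(d/P + N(107)) = 1/(-1/43712/(-36384) + 2*107*(-25 + 107)) = 1/(-1/43712*(-1/36384) + 2*107*82) = 1/(1/1590417408 + 17548) = 1/(27908644675585/1590417408) = 1590417408/27908644675585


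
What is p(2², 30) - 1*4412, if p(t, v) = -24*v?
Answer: -5132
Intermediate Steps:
p(2², 30) - 1*4412 = -24*30 - 1*4412 = -720 - 4412 = -5132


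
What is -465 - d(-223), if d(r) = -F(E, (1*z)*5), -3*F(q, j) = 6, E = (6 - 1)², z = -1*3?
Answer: -467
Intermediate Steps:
z = -3
E = 25 (E = 5² = 25)
F(q, j) = -2 (F(q, j) = -⅓*6 = -2)
d(r) = 2 (d(r) = -1*(-2) = 2)
-465 - d(-223) = -465 - 1*2 = -465 - 2 = -467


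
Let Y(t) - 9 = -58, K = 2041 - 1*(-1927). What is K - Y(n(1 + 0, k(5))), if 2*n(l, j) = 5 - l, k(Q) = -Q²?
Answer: 4017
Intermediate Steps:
K = 3968 (K = 2041 + 1927 = 3968)
n(l, j) = 5/2 - l/2 (n(l, j) = (5 - l)/2 = 5/2 - l/2)
Y(t) = -49 (Y(t) = 9 - 58 = -49)
K - Y(n(1 + 0, k(5))) = 3968 - 1*(-49) = 3968 + 49 = 4017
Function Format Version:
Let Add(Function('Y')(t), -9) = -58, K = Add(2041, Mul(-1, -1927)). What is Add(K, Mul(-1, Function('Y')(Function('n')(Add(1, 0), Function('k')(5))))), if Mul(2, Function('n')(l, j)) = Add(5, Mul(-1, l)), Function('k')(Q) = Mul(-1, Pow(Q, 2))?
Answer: 4017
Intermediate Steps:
K = 3968 (K = Add(2041, 1927) = 3968)
Function('n')(l, j) = Add(Rational(5, 2), Mul(Rational(-1, 2), l)) (Function('n')(l, j) = Mul(Rational(1, 2), Add(5, Mul(-1, l))) = Add(Rational(5, 2), Mul(Rational(-1, 2), l)))
Function('Y')(t) = -49 (Function('Y')(t) = Add(9, -58) = -49)
Add(K, Mul(-1, Function('Y')(Function('n')(Add(1, 0), Function('k')(5))))) = Add(3968, Mul(-1, -49)) = Add(3968, 49) = 4017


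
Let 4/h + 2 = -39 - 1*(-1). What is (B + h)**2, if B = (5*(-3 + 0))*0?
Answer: 1/100 ≈ 0.010000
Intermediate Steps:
h = -1/10 (h = 4/(-2 + (-39 - 1*(-1))) = 4/(-2 + (-39 + 1)) = 4/(-2 - 38) = 4/(-40) = 4*(-1/40) = -1/10 ≈ -0.10000)
B = 0 (B = (5*(-3))*0 = -15*0 = 0)
(B + h)**2 = (0 - 1/10)**2 = (-1/10)**2 = 1/100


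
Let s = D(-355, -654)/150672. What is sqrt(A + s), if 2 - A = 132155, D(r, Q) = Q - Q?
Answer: 7*I*sqrt(2697) ≈ 363.53*I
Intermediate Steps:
D(r, Q) = 0
A = -132153 (A = 2 - 1*132155 = 2 - 132155 = -132153)
s = 0 (s = 0/150672 = 0*(1/150672) = 0)
sqrt(A + s) = sqrt(-132153 + 0) = sqrt(-132153) = 7*I*sqrt(2697)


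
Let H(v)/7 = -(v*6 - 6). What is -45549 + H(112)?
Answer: -50211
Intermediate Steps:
H(v) = 42 - 42*v (H(v) = 7*(-(v*6 - 6)) = 7*(-(6*v - 6)) = 7*(-(-6 + 6*v)) = 7*(6 - 6*v) = 42 - 42*v)
-45549 + H(112) = -45549 + (42 - 42*112) = -45549 + (42 - 4704) = -45549 - 4662 = -50211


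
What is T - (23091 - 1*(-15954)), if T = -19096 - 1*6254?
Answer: -64395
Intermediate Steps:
T = -25350 (T = -19096 - 6254 = -25350)
T - (23091 - 1*(-15954)) = -25350 - (23091 - 1*(-15954)) = -25350 - (23091 + 15954) = -25350 - 1*39045 = -25350 - 39045 = -64395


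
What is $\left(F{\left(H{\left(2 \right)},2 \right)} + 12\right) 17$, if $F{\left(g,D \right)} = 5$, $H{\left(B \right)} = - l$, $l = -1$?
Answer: $289$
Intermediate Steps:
$H{\left(B \right)} = 1$ ($H{\left(B \right)} = \left(-1\right) \left(-1\right) = 1$)
$\left(F{\left(H{\left(2 \right)},2 \right)} + 12\right) 17 = \left(5 + 12\right) 17 = 17 \cdot 17 = 289$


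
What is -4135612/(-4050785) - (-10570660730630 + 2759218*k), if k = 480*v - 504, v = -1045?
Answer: 48431489776450597682/4050785 ≈ 1.1956e+13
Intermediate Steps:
k = -502104 (k = 480*(-1045) - 504 = -501600 - 504 = -502104)
-4135612/(-4050785) - (-10570660730630 + 2759218*k) = -4135612/(-4050785) - 2759218/(1/(-3831035 - 502104)) = -4135612*(-1/4050785) - 2759218/(1/(-4333139)) = 4135612/4050785 - 2759218/(-1/4333139) = 4135612/4050785 - 2759218*(-4333139) = 4135612/4050785 + 11956075125302 = 48431489776450597682/4050785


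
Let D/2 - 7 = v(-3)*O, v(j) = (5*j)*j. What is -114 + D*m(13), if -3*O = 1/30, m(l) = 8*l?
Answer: 1238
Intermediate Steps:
v(j) = 5*j**2
O = -1/90 (O = -1/3/30 = -1/3*1/30 = -1/90 ≈ -0.011111)
D = 13 (D = 14 + 2*((5*(-3)**2)*(-1/90)) = 14 + 2*((5*9)*(-1/90)) = 14 + 2*(45*(-1/90)) = 14 + 2*(-1/2) = 14 - 1 = 13)
-114 + D*m(13) = -114 + 13*(8*13) = -114 + 13*104 = -114 + 1352 = 1238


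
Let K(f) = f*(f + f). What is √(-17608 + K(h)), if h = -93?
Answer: I*√310 ≈ 17.607*I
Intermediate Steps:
K(f) = 2*f² (K(f) = f*(2*f) = 2*f²)
√(-17608 + K(h)) = √(-17608 + 2*(-93)²) = √(-17608 + 2*8649) = √(-17608 + 17298) = √(-310) = I*√310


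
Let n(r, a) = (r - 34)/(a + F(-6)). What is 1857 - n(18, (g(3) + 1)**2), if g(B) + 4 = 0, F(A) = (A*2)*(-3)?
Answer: 83581/45 ≈ 1857.4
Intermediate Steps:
F(A) = -6*A (F(A) = (2*A)*(-3) = -6*A)
g(B) = -4 (g(B) = -4 + 0 = -4)
n(r, a) = (-34 + r)/(36 + a) (n(r, a) = (r - 34)/(a - 6*(-6)) = (-34 + r)/(a + 36) = (-34 + r)/(36 + a))
1857 - n(18, (g(3) + 1)**2) = 1857 - (-34 + 18)/(36 + (-4 + 1)**2) = 1857 - (-16)/(36 + (-3)**2) = 1857 - (-16)/(36 + 9) = 1857 - (-16)/45 = 1857 - 1*(-16/45) = 1857 + 16/45 = 83581/45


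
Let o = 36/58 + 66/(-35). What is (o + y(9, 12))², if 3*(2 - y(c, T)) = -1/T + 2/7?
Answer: 594920881/1335171600 ≈ 0.44558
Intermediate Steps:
y(c, T) = 40/21 + 1/(3*T) (y(c, T) = 2 - (-1/T + 2/7)/3 = 2 - (2/7 - 1/T)/3 = 2 + (-2/21 + 1/(3*T)) = 40/21 + 1/(3*T))
o = -1284/1015 (o = 36*(1/58) + 66*(-1/35) = 18/29 - 66/35 = -1284/1015 ≈ -1.2650)
(o + y(9, 12))² = (-1284/1015 + (1/21)*(7 + 40*12)/12)² = (-1284/1015 + (1/21)*(1/12)*(7 + 480))² = (-1284/1015 + (1/21)*(1/12)*487)² = (-1284/1015 + 487/252)² = (24391/36540)² = 594920881/1335171600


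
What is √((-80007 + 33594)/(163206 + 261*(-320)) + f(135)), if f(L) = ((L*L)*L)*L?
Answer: 21*√59043965667942/8854 ≈ 18225.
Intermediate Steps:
f(L) = L⁴ (f(L) = (L²*L)*L = L³*L = L⁴)
√((-80007 + 33594)/(163206 + 261*(-320)) + f(135)) = √((-80007 + 33594)/(163206 + 261*(-320)) + 135⁴) = √(-46413/(163206 - 83520) + 332150625) = √(-46413/79686 + 332150625) = √(-46413*1/79686 + 332150625) = √(-5157/8854 + 332150625) = √(2940861628593/8854) = 21*√59043965667942/8854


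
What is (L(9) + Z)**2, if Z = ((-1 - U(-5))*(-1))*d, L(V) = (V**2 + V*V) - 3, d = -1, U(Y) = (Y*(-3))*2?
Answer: 16384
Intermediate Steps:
U(Y) = -6*Y (U(Y) = -3*Y*2 = -6*Y)
L(V) = -3 + 2*V**2 (L(V) = (V**2 + V**2) - 3 = 2*V**2 - 3 = -3 + 2*V**2)
Z = -31 (Z = ((-1 - (-6)*(-5))*(-1))*(-1) = ((-1 - 1*30)*(-1))*(-1) = ((-1 - 30)*(-1))*(-1) = -31*(-1)*(-1) = 31*(-1) = -31)
(L(9) + Z)**2 = ((-3 + 2*9**2) - 31)**2 = ((-3 + 2*81) - 31)**2 = ((-3 + 162) - 31)**2 = (159 - 31)**2 = 128**2 = 16384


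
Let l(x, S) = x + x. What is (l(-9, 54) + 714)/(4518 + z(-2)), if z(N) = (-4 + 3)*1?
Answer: 696/4517 ≈ 0.15408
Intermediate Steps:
z(N) = -1 (z(N) = -1*1 = -1)
l(x, S) = 2*x
(l(-9, 54) + 714)/(4518 + z(-2)) = (2*(-9) + 714)/(4518 - 1) = (-18 + 714)/4517 = 696*(1/4517) = 696/4517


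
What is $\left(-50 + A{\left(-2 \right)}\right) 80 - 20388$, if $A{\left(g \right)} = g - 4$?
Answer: $-24868$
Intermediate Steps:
$A{\left(g \right)} = -4 + g$
$\left(-50 + A{\left(-2 \right)}\right) 80 - 20388 = \left(-50 - 6\right) 80 - 20388 = \left(-56\right) 80 - 20388 = -4480 - 20388 = -24868$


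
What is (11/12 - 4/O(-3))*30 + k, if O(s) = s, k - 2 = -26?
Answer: 87/2 ≈ 43.500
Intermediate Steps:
k = -24 (k = 2 - 26 = -24)
(11/12 - 4/O(-3))*30 + k = (11/12 - 4/(-3))*30 - 24 = (11*(1/12) - 4*(-1/3))*30 - 24 = (11/12 + 4/3)*30 - 24 = (9/4)*30 - 24 = 135/2 - 24 = 87/2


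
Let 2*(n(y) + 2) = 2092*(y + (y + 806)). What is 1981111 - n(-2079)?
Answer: 5487305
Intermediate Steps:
n(y) = 843074 + 2092*y (n(y) = -2 + (2092*(y + (y + 806)))/2 = -2 + (2092*(y + (806 + y)))/2 = -2 + (2092*(806 + 2*y))/2 = -2 + (1686152 + 4184*y)/2 = -2 + (843076 + 2092*y) = 843074 + 2092*y)
1981111 - n(-2079) = 1981111 - (843074 + 2092*(-2079)) = 1981111 - (843074 - 4349268) = 1981111 - 1*(-3506194) = 1981111 + 3506194 = 5487305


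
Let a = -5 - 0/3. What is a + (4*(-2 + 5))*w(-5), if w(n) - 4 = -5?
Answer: -17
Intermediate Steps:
a = -5 (a = -5 - 0/3 = -5 - 1*0 = -5 + 0 = -5)
w(n) = -1 (w(n) = 4 - 5 = -1)
a + (4*(-2 + 5))*w(-5) = -5 + (4*(-2 + 5))*(-1) = -5 + (4*3)*(-1) = -5 + 12*(-1) = -5 - 12 = -17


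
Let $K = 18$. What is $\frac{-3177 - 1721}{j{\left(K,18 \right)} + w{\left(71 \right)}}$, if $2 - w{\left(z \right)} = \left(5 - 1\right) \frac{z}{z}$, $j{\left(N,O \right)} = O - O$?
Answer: $2449$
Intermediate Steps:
$j{\left(N,O \right)} = 0$
$w{\left(z \right)} = -2$ ($w{\left(z \right)} = 2 - \left(5 - 1\right) \frac{z}{z} = 2 - \left(5 - 1\right) 1 = 2 - 4 \cdot 1 = 2 - 4 = -2$)
$\frac{-3177 - 1721}{j{\left(K,18 \right)} + w{\left(71 \right)}} = \frac{-3177 - 1721}{0 - 2} = - \frac{4898}{-2} = \left(-4898\right) \left(- \frac{1}{2}\right) = 2449$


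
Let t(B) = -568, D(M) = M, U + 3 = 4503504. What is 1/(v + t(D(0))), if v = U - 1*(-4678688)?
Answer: 1/9181621 ≈ 1.0891e-7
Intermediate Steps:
U = 4503501 (U = -3 + 4503504 = 4503501)
v = 9182189 (v = 4503501 - 1*(-4678688) = 4503501 + 4678688 = 9182189)
1/(v + t(D(0))) = 1/(9182189 - 568) = 1/9181621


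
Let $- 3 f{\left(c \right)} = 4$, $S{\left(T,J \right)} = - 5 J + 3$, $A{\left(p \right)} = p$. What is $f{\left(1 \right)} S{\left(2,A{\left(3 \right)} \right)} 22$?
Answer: $352$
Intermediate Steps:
$S{\left(T,J \right)} = 3 - 5 J$
$f{\left(c \right)} = - \frac{4}{3}$ ($f{\left(c \right)} = \left(- \frac{1}{3}\right) 4 = - \frac{4}{3}$)
$f{\left(1 \right)} S{\left(2,A{\left(3 \right)} \right)} 22 = - \frac{4 \left(3 - 15\right)}{3} \cdot 22 = \left(- \frac{4}{3}\right) \left(-12\right) 22 = 16 \cdot 22 = 352$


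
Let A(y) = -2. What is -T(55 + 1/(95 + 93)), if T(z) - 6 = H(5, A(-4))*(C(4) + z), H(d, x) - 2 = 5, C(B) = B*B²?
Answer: -157739/188 ≈ -839.04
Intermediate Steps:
C(B) = B³
H(d, x) = 7 (H(d, x) = 2 + 5 = 7)
T(z) = 454 + 7*z (T(z) = 6 + 7*(4³ + z) = 6 + 7*(64 + z) = 6 + (448 + 7*z) = 454 + 7*z)
-T(55 + 1/(95 + 93)) = -(454 + 7*(55 + 1/(95 + 93))) = -(454 + 7*(55 + 1/188)) = -(454 + 7*(10341/188)) = -(454 + 72387/188) = -1*157739/188 = -157739/188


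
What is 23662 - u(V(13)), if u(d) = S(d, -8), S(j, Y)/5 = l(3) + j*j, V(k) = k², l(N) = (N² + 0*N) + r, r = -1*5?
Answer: -119163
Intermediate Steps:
r = -5
l(N) = -5 + N² (l(N) = (N² + 0*N) - 5 = (N² + 0) - 5 = N² - 5 = -5 + N²)
S(j, Y) = 20 + 5*j² (S(j, Y) = 5*((-5 + 3²) + j*j) = 5*((-5 + 9) + j²) = 5*(4 + j²) = 20 + 5*j²)
u(d) = 20 + 5*d²
23662 - u(V(13)) = 23662 - (20 + 5*(13²)²) = 23662 - (20 + 5*169²) = 23662 - (20 + 5*28561) = 23662 - (20 + 142805) = 23662 - 1*142825 = 23662 - 142825 = -119163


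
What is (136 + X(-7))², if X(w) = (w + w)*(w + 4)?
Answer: 31684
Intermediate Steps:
X(w) = 2*w*(4 + w) (X(w) = (2*w)*(4 + w) = 2*w*(4 + w))
(136 + X(-7))² = (136 + 2*(-7)*(4 - 7))² = (136 + 2*(-7)*(-3))² = (136 + 42)² = 178² = 31684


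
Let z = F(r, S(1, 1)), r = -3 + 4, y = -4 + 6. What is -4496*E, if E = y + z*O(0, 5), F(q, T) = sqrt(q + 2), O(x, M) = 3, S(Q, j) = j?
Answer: -8992 - 13488*sqrt(3) ≈ -32354.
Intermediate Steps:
y = 2
r = 1
F(q, T) = sqrt(2 + q)
z = sqrt(3) (z = sqrt(2 + 1) = sqrt(3) ≈ 1.7320)
E = 2 + 3*sqrt(3) (E = 2 + sqrt(3)*3 = 2 + 3*sqrt(3) ≈ 7.1962)
-4496*E = -4496*(2 + 3*sqrt(3)) = -8992 - 13488*sqrt(3)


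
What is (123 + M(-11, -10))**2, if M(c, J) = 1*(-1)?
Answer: 14884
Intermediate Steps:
M(c, J) = -1
(123 + M(-11, -10))**2 = (123 - 1)**2 = 122**2 = 14884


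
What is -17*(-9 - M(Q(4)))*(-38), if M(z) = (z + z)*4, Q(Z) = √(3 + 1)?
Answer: -16150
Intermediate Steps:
Q(Z) = 2 (Q(Z) = √4 = 2)
M(z) = 8*z (M(z) = (2*z)*4 = 8*z)
-17*(-9 - M(Q(4)))*(-38) = -17*(-9 - 8*2)*(-38) = -17*(-9 - 1*16)*(-38) = -17*(-9 - 16)*(-38) = -17*(-25)*(-38) = 425*(-38) = -16150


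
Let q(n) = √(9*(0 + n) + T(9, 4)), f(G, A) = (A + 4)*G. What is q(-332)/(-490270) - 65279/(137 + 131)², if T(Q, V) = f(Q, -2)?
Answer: -65279/71824 - 3*I*√330/490270 ≈ -0.90887 - 0.00011116*I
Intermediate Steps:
f(G, A) = G*(4 + A) (f(G, A) = (4 + A)*G = G*(4 + A))
T(Q, V) = 2*Q (T(Q, V) = Q*(4 - 2) = Q*2 = 2*Q)
q(n) = √(18 + 9*n) (q(n) = √(9*(0 + n) + 2*9) = √(9*n + 18) = √(18 + 9*n))
q(-332)/(-490270) - 65279/(137 + 131)² = (3*√(2 - 332))/(-490270) - 65279/(137 + 131)² = (3*√(-330))*(-1/490270) - 65279/(268²) = (3*(I*√330))*(-1/490270) - 65279/71824 = (3*I*√330)*(-1/490270) - 65279*1/71824 = -3*I*√330/490270 - 65279/71824 = -65279/71824 - 3*I*√330/490270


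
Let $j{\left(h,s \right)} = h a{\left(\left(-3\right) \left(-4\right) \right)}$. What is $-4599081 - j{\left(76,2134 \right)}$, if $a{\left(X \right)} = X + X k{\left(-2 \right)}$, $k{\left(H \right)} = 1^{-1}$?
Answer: $-4600905$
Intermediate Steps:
$k{\left(H \right)} = 1$
$a{\left(X \right)} = 2 X$ ($a{\left(X \right)} = X + X 1 = X + X = 2 X$)
$j{\left(h,s \right)} = 24 h$ ($j{\left(h,s \right)} = h 2 \left(\left(-3\right) \left(-4\right)\right) = h 2 \cdot 12 = h 24 = 24 h$)
$-4599081 - j{\left(76,2134 \right)} = -4599081 - 24 \cdot 76 = -4599081 - 1824 = -4600905$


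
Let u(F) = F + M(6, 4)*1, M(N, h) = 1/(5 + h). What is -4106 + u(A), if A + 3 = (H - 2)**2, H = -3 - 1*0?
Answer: -36755/9 ≈ -4083.9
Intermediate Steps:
H = -3 (H = -3 + 0 = -3)
A = 22 (A = -3 + (-3 - 2)**2 = -3 + (-5)**2 = -3 + 25 = 22)
u(F) = 1/9 + F (u(F) = F + 1/(5 + 4) = F + 1/9 = 1/9 + F)
-4106 + u(A) = -4106 + (1/9 + 22) = -4106 + 199/9 = -36755/9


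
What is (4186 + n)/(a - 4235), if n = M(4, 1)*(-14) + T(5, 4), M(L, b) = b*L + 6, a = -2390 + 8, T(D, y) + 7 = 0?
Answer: -4039/6617 ≈ -0.61040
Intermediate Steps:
T(D, y) = -7 (T(D, y) = -7 + 0 = -7)
a = -2382
M(L, b) = 6 + L*b (M(L, b) = L*b + 6 = 6 + L*b)
n = -147 (n = (6 + 4*1)*(-14) - 7 = (6 + 4)*(-14) - 7 = 10*(-14) - 7 = -140 - 7 = -147)
(4186 + n)/(a - 4235) = (4186 - 147)/(-2382 - 4235) = 4039/(-6617) = 4039*(-1/6617) = -4039/6617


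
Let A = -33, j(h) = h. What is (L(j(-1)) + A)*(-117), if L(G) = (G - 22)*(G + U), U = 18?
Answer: 49608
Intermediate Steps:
L(G) = (-22 + G)*(18 + G) (L(G) = (G - 22)*(G + 18) = (-22 + G)*(18 + G))
(L(j(-1)) + A)*(-117) = ((-396 + (-1)² - 4*(-1)) - 33)*(-117) = ((-396 + 1 + 4) - 33)*(-117) = (-391 - 33)*(-117) = -424*(-117) = 49608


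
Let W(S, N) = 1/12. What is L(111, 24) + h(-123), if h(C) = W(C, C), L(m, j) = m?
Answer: 1333/12 ≈ 111.08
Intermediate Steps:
W(S, N) = 1/12
h(C) = 1/12
L(111, 24) + h(-123) = 111 + 1/12 = 1333/12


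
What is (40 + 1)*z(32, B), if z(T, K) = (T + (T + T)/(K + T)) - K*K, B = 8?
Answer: -6232/5 ≈ -1246.4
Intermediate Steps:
z(T, K) = T - K**2 + 2*T/(K + T) (z(T, K) = (T + (2*T)/(K + T)) - K**2 = (T + 2*T/(K + T)) - K**2 = T - K**2 + 2*T/(K + T))
(40 + 1)*z(32, B) = (40 + 1)*((32**2 - 1*8**3 + 2*32 + 8*32 - 1*32*8**2)/(8 + 32)) = 41*((1024 - 1*512 + 64 + 256 - 1*32*64)/40) = 41*((1024 - 512 + 64 + 256 - 2048)/40) = 41*((1/40)*(-1216)) = 41*(-152/5) = -6232/5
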